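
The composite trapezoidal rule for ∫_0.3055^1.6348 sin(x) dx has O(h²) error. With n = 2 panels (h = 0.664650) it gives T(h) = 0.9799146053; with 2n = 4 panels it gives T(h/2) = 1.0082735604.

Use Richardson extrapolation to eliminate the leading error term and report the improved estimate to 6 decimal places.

1.017727

Leading term ∝ h^2; use weight 4 = 2^2.
4·1.0082735604 = 4.0330942416; 4.0330942416 − 0.9799146053 = 3.0531796363
Divide by 2^2 − 1 = 3.
So the Richardson estimate is 1.0177265454.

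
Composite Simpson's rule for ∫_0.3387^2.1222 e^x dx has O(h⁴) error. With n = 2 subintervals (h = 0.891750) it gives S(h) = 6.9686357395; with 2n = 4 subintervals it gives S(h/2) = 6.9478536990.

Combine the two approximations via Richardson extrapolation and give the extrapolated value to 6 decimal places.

6.946468

r = 4: numerator weight 16, denominator 15.
Top: 16(6.9478536990) − (6.9686357395) = 104.1970234445
Denominator 16 − 1 = 15.
104.1970234445 ÷ 15 = 6.9464682296
Correction |R − A(h/2)| = 1.385e-03; gap |A(h/2) − A(h)| = 2.078e-02.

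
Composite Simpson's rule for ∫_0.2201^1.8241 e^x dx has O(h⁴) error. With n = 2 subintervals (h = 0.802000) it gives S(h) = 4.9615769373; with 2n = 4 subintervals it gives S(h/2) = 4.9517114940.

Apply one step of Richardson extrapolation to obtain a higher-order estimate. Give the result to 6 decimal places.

4.951054

Method order is 4; weight 2^4 = 16.
16*4.9517114940 = 79.2273839040; 79.2273839040 − 4.9615769373 = 74.2658069667
Denominator 16 − 1 = 15.
Extrapolated: 74.2658069667 / 15 = 4.9510537978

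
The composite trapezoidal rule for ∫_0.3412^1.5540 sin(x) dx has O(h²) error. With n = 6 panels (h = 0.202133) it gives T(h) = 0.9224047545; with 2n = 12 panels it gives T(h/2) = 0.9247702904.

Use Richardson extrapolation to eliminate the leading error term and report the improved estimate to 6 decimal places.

r = 2: numerator weight 4, denominator 3.
A(h/2) − A(h) = 0.9247702904 − 0.9224047545 = 0.0023655359
Correction (A(h/2) − A(h))/(4 − 1) = 0.0023655359/3 = 0.0007885120
R = A(h/2) + (A(h/2) − A(h))/3 = 0.9247702904 + 0.0007885120 = 0.9255588024
Gap between inputs: 2.366e-03; correction applied: +0.0007885120.

0.925559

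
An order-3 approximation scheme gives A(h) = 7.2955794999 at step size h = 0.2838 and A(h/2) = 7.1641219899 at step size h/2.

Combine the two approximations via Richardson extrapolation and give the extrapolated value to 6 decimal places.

7.145342

r = 3: numerator weight 8, denominator 7.
2^3 × A(h/2) = 57.3129759192; minus A(h) gives 50.0173964193.
50.0173964193 ÷ 7 = 7.1453423456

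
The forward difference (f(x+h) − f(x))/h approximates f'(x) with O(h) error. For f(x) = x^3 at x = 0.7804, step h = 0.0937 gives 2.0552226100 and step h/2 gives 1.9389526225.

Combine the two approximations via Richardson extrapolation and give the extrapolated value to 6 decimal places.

1.822683

r = 1, so 2^r = 2.
2×1.9389526225 = 3.8779052450; 3.8779052450 − 2.0552226100 = 1.8226826350
Extrapolated: 1.8226826350 / 1 = 1.8226826350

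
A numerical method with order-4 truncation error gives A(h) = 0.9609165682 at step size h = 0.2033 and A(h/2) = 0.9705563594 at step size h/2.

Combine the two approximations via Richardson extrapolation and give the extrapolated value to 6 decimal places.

Method order is 4; weight 2^4 = 16.
16 × 0.9705563594 − 0.9609165682 = 14.5679851822
R = 14.5679851822/15 = 0.9711990121

0.971199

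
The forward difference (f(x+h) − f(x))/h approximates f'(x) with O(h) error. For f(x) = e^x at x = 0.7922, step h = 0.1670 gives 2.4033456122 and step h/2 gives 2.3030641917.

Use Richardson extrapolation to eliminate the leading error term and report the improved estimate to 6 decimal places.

2.202783

With r = 1 the leading error scales as h^1, so the weight is 2^1 = 2.
Difference of the inputs: 2.3030641917 − 2.4033456122 = -0.1002814205
Divide by 2^1 − 1 = 1: (-0.1002814205)/1 = -0.1002814205
R = 2.3030641917 − 0.1002814205 = 2.2027827712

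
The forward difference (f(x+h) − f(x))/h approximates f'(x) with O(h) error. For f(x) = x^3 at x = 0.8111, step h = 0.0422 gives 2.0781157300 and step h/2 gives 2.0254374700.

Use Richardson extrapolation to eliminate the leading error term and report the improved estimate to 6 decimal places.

1.972759

Method order is 1; weight 2^1 = 2.
Top: 2(2.0254374700) − (2.0781157300) = 1.9727592100
1.9727592100 ÷ 1 = 1.9727592100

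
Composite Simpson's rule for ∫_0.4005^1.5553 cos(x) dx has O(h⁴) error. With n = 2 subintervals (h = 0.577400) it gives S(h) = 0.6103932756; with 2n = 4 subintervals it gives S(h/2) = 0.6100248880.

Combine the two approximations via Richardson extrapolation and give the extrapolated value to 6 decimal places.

0.610000

r = 4, so 2^r = 16.
A(h/2) − A(h) = 0.6100248880 − 0.6103932756 = -0.0003683876
Divide by 2^4 − 1 = 15: (-0.0003683876)/15 = -0.0000245592
R = 0.6100248880 − 0.0000245592 = 0.6100003288
Shift from A(h/2): −0.0000245592.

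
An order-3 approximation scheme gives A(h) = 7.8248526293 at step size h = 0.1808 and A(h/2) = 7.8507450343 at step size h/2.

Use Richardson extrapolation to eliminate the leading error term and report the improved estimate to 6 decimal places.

r = 3, so 2^r = 8.
2^3 × A(h/2) = 62.8059602744; minus A(h) gives 54.9811076451.
Denominator 8 − 1 = 7.
54.9811076451 ÷ 7 = 7.8544439493
Correction |R − A(h/2)| = 3.699e-03; gap |A(h/2) − A(h)| = 2.589e-02.

7.854444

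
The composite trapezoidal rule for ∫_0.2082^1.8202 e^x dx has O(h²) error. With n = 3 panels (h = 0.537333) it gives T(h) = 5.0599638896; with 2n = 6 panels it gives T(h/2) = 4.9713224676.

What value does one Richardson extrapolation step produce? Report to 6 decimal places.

4.941775

Leading term ∝ h^2; use weight 4 = 2^2.
4×4.9713224676 = 19.8852898704; subtract 5.0599638896 → 14.8253259808
Extrapolated: 14.8253259808 / 3 = 4.9417753269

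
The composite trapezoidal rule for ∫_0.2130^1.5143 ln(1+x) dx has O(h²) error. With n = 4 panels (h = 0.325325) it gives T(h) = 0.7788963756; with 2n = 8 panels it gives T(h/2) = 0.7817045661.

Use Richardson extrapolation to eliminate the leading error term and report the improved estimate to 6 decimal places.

0.782641

With r = 2 the leading error scales as h^2, so the weight is 2^2 = 4.
Top: 4(0.7817045661) − (0.7788963756) = 2.3479218888
Divide by 2^2 − 1 = 3.
Extrapolated: 2.3479218888 / 3 = 0.7826406296
Gap between inputs: 2.808e-03; correction applied: +0.0009360635.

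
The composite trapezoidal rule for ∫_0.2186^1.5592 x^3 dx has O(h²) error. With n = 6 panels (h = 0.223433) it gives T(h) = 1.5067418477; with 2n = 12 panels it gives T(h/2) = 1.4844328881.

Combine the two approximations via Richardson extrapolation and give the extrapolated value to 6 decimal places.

1.476997

Order 2 gives 2^r = 4 and 2^r − 1 = 3.
4·1.4844328881 = 5.9377315524; 5.9377315524 − 1.5067418477 = 4.4309897047
R = 4.4309897047/3 = 1.4769965682
Shift from A(h/2): −0.0074363199.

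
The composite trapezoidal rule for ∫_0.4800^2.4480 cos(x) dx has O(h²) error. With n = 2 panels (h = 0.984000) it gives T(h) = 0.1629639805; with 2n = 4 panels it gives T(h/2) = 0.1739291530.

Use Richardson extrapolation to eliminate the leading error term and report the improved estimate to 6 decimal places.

Error is O(h^2); halving h shrinks it by 2^2 = 4.
A(h/2) − A(h) = 0.1739291530 − 0.1629639805 = 0.0109651725
Divide by 2^2 − 1 = 3: 0.0109651725/3 = 0.0036550575
R = A(h/2) + (A(h/2) − A(h))/3 = 0.1739291530 + 0.0036550575 = 0.1775842105

0.177584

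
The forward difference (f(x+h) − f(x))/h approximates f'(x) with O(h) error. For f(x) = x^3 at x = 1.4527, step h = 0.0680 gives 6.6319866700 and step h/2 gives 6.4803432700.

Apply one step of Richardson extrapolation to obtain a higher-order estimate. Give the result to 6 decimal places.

6.328700

r = 1: numerator weight 2, denominator 1.
Weighted: 12.9606865400 − 6.6319866700 = 6.3286998700
Divide by 2^1 − 1 = 1.
(2·6.4803432700 − 6.6319866700)/(2 − 1) = 6.3286998700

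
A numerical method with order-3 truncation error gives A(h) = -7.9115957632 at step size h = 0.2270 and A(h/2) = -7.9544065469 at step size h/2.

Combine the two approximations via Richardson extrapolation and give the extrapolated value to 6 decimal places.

The method has order 3: 2^3 = 8.
2^3 × A(h/2) = -63.6352523752; minus A(h) gives -55.7236566120.
Extrapolated: (-55.7236566120) / 7 = -7.9605223731

-7.960522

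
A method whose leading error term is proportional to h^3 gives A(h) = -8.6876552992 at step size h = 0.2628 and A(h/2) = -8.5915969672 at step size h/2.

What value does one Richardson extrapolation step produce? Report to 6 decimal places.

r = 3: numerator weight 8, denominator 7.
Difference of the inputs: -8.5915969672 − (-8.6876552992) = 0.0960583320
Correction (A(h/2) − A(h))/(8 − 1) = 0.0960583320/7 = 0.0137226189
R = -8.5915969672 + 0.0137226189 = -8.5778743483

-8.577874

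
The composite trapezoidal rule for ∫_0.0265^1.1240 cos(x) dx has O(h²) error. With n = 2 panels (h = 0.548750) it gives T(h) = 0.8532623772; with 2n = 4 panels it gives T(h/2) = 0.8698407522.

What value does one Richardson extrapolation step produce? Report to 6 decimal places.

0.875367

The method has order 2: 2^2 = 4.
4 × 0.8698407522 = 3.4793630088; 3.4793630088 − 0.8532623772 = 2.6261006316
R = 2.6261006316/3 = 0.8753668772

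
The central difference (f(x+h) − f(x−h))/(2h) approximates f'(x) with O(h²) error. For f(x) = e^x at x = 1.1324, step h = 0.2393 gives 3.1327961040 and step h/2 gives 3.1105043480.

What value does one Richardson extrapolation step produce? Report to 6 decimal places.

3.103074

The method has order 2: 2^2 = 4.
Numerator 4·A(h/2) − A(h) = 4·3.1105043480 − 3.1327961040 = 9.3092212880
9.3092212880 ÷ 3 = 3.1030737627
Shift from A(h/2): −0.0074305853.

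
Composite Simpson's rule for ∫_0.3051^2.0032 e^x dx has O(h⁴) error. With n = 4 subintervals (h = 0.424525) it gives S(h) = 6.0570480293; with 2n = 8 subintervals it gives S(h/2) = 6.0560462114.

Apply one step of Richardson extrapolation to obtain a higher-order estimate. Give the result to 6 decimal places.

6.055979

The method has order 4: 2^4 = 16.
16·6.0560462114 = 96.8967393824; 96.8967393824 − 6.0570480293 = 90.8396913531
Divide by 2^4 − 1 = 15.
Result: 6.0559794235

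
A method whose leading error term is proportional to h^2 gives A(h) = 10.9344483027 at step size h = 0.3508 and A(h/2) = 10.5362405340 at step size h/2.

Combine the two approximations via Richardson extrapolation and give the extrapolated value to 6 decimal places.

With r = 2 the leading error scales as h^2, so the weight is 2^2 = 4.
2^2×A(h/2) = 42.1449621360; minus A(h) gives 31.2105138333.
Divide by 2^2 − 1 = 3.
(4×10.5362405340 − 10.9344483027)/(4 − 1) = 10.4035046111

10.403505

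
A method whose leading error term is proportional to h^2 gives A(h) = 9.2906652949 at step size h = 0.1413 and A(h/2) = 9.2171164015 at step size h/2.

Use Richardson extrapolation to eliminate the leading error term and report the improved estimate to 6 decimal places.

r = 2: numerator weight 4, denominator 3.
Top: 4(9.2171164015) − (9.2906652949) = 27.5778003111
Extrapolated: 27.5778003111 / 3 = 9.1926001037
Correction |R − A(h/2)| = 2.452e-02; gap |A(h/2) − A(h)| = 7.355e-02.

9.192600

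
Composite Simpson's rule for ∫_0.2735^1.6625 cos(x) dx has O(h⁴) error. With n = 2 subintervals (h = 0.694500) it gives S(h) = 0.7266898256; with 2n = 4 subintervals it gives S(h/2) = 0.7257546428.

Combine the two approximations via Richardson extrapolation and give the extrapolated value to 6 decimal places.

Method order is 4; weight 2^4 = 16.
16 × 0.7257546428 − 0.7266898256 = 10.8853844592
Denominator 16 − 1 = 15.
R = 10.8853844592/15 = 0.7256922973
Shift from A(h/2): −0.0000623455.

0.725692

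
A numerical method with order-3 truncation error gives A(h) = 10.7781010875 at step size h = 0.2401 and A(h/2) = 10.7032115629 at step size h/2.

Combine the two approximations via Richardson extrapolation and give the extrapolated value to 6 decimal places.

Error is O(h^3); halving h shrinks it by 2^3 = 8.
8 × 10.7032115629 = 85.6256925032; 85.6256925032 − 10.7781010875 = 74.8475914157
Extrapolated: 74.8475914157 / 7 = 10.6925130594

10.692513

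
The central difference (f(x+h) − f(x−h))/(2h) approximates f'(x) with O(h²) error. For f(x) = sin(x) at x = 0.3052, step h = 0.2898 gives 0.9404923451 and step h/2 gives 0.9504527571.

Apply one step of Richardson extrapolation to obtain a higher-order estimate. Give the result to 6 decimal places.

0.953773

Order 2 gives 2^r = 4 and 2^r − 1 = 3.
Top: 4(0.9504527571) − (0.9404923451) = 2.8613186833
2.8613186833 ÷ 3 = 0.9537728944
Shift from A(h/2): +0.0033201373.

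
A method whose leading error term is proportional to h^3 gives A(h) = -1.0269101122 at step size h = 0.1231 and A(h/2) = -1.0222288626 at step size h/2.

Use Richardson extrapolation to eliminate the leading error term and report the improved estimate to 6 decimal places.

-1.021560

Method order is 3; weight 2^3 = 8.
2^3·A(h/2) = -8.1778309008; minus A(h) gives -7.1509207886.
(8·(-1.0222288626) − (-1.0269101122))/(8 − 1) = -1.0215601127
Gap between inputs: 4.681e-03; correction applied: +0.0006687499.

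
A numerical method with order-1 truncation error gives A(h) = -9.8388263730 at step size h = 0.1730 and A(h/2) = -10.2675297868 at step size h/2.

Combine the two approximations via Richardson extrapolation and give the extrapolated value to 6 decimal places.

r = 1, so 2^r = 2.
A(h/2) − A(h) = -10.2675297868 − (-9.8388263730) = -0.4287034138
Divide by 2^1 − 1 = 1: (-0.4287034138)/1 = -0.4287034138
R = A(h/2) + (A(h/2) − A(h))/1 = -10.2675297868 − 0.4287034138 = -10.6962332006
Gap between inputs: 4.287e-01; correction applied: −0.4287034138.

-10.696233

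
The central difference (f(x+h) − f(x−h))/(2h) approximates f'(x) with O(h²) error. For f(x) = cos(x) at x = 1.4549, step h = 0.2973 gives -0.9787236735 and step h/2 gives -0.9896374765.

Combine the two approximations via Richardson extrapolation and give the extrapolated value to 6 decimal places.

-0.993275

Error is O(h^2); halving h shrinks it by 2^2 = 4.
Weighted: (-3.9585499060) − (-0.9787236735) = -2.9798262325
R = (-2.9798262325)/3 = -0.9932754108
Gap between inputs: 1.091e-02; correction applied: −0.0036379343.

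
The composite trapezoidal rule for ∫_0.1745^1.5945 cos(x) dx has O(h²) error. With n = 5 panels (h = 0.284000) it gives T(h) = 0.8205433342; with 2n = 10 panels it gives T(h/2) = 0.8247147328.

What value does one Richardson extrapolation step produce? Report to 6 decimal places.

0.826105

Leading term ∝ h^2; use weight 4 = 2^2.
Weighted: 3.2988589312 − 0.8205433342 = 2.4783155970
R = 2.4783155970/3 = 0.8261051990
Correction |R − A(h/2)| = 1.390e-03; gap |A(h/2) − A(h)| = 4.171e-03.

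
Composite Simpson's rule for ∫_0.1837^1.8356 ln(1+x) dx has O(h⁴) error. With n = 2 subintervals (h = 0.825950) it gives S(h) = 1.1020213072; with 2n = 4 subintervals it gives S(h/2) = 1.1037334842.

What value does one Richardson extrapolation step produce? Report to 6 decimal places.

1.103848

Method order is 4; weight 2^4 = 16.
16 × 1.1037334842 = 17.6597357472; 17.6597357472 − 1.1020213072 = 16.5577144400
(16 × 1.1037334842 − 1.1020213072)/(16 − 1) = 1.1038476293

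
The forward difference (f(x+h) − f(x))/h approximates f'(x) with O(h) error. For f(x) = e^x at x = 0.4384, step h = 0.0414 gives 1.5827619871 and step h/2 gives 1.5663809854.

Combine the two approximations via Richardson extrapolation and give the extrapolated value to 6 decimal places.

1.550000

Leading term ∝ h^1; use weight 2 = 2^1.
2·1.5663809854 − 1.5827619871 = 1.5499999837
Denominator 2 − 1 = 1.
1.5499999837 ÷ 1 = 1.5499999837
Gap between inputs: 1.638e-02; correction applied: −0.0163810017.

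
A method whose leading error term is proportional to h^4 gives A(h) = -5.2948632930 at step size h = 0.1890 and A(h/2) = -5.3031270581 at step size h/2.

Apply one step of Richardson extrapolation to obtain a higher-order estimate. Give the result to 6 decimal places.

-5.303678

r = 4, so 2^r = 16.
A(h/2) − A(h) = -5.3031270581 − (-5.2948632930) = -0.0082637651
Divide by 2^4 − 1 = 15: (-0.0082637651)/15 = -0.0005509177
R = -5.3031270581 − 0.0005509177 = -5.3036779758
Gap between inputs: 8.264e-03; correction applied: −0.0005509177.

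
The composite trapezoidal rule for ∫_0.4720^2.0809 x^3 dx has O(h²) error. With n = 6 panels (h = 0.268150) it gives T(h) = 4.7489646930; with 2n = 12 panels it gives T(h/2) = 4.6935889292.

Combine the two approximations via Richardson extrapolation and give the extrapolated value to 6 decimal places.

Error is O(h^2); halving h shrinks it by 2^2 = 4.
Difference of the inputs: 4.6935889292 − 4.7489646930 = -0.0553757638
Divide by 2^2 − 1 = 3: (-0.0553757638)/3 = -0.0184585879
R = A(h/2) + (A(h/2) − A(h))/3 = 4.6935889292 − 0.0184585879 = 4.6751303413

4.675130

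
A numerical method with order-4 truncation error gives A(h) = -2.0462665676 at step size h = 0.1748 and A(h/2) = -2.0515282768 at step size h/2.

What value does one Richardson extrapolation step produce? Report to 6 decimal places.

-2.051879

Leading term ∝ h^4; use weight 16 = 2^4.
16 × (-2.0515282768) − (-2.0462665676) = -30.7781858612
Denominator 16 − 1 = 15.
R = (-30.7781858612)/15 = -2.0518790574
Correction |R − A(h/2)| = 3.508e-04; gap |A(h/2) − A(h)| = 5.262e-03.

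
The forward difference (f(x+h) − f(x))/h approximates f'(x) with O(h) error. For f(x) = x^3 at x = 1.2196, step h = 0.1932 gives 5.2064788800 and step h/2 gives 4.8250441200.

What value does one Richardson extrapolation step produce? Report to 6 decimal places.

The method has order 1: 2^1 = 2.
A(h/2) − A(h) = 4.8250441200 − 5.2064788800 = -0.3814347600
Divide by 2^1 − 1 = 1: (-0.3814347600)/1 = -0.3814347600
R = A(h/2) + (A(h/2) − A(h))/1 = 4.8250441200 − 0.3814347600 = 4.4436093600
Shift from A(h/2): −0.3814347600.

4.443609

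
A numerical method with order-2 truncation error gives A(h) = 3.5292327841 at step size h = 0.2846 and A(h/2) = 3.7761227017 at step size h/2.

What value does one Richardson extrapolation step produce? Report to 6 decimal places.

Leading term ∝ h^2; use weight 4 = 2^2.
Top: 4(3.7761227017) − (3.5292327841) = 11.5752580227
11.5752580227 ÷ 3 = 3.8584193409
Gap between inputs: 2.469e-01; correction applied: +0.0822966392.

3.858419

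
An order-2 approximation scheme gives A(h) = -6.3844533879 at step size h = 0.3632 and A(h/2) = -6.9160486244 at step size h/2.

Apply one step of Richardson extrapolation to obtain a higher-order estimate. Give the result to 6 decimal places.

Leading term ∝ h^2; use weight 4 = 2^2.
Numerator 4×A(h/2) − A(h) = 4×(-6.9160486244) − (-6.3844533879) = -21.2797411097
(-21.2797411097) ÷ 3 = -7.0932470366

-7.093247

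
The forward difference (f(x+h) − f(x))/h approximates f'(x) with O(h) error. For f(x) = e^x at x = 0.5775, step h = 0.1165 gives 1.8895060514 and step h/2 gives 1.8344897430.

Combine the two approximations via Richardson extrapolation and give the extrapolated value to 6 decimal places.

1.779473

Error is O(h^1); halving h shrinks it by 2^1 = 2.
Numerator 2 × A(h/2) − A(h) = 2 × 1.8344897430 − 1.8895060514 = 1.7794734346
Divide by 2^1 − 1 = 1.
(2 × 1.8344897430 − 1.8895060514)/(2 − 1) = 1.7794734346
Correction |R − A(h/2)| = 5.502e-02; gap |A(h/2) − A(h)| = 5.502e-02.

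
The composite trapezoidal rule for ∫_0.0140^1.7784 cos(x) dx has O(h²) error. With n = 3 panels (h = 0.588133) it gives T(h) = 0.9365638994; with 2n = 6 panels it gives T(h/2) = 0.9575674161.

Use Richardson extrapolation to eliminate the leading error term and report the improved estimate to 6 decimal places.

0.964569

With r = 2 the leading error scales as h^2, so the weight is 2^2 = 4.
2^2×A(h/2) = 3.8302696644; minus A(h) gives 2.8937057650.
(4×0.9575674161 − 0.9365638994)/(4 − 1) = 0.9645685883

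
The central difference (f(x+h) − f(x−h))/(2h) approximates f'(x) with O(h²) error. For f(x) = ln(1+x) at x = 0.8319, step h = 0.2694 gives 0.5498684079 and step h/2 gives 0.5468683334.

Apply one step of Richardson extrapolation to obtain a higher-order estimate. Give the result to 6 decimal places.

With r = 2 the leading error scales as h^2, so the weight is 2^2 = 4.
4 × 0.5468683334 − 0.5498684079 = 1.6376049257
R = 1.6376049257/3 = 0.5458683086
Gap between inputs: 3.000e-03; correction applied: −0.0010000248.

0.545868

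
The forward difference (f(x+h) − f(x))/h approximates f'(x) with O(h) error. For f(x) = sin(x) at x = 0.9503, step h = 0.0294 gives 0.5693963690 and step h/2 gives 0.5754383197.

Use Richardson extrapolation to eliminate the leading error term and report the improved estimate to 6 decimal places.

0.581480

With r = 1 the leading error scales as h^1, so the weight is 2^1 = 2.
2×0.5754383197 = 1.1508766394; subtract 0.5693963690 → 0.5814802704
(2×0.5754383197 − 0.5693963690)/(2 − 1) = 0.5814802704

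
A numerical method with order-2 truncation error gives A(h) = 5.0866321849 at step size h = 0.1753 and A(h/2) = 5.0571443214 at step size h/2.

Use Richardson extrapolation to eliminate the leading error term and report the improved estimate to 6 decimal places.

Error is O(h^2); halving h shrinks it by 2^2 = 4.
4·5.0571443214 = 20.2285772856; subtract 5.0866321849 → 15.1419451007
Extrapolated: 15.1419451007 / 3 = 5.0473150336
Shift from A(h/2): −0.0098292878.

5.047315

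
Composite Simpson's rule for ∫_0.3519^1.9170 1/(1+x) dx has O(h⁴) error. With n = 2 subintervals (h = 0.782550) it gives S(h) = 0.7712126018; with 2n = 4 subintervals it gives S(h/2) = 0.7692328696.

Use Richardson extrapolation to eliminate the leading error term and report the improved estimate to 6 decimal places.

The method has order 4: 2^4 = 16.
16×0.7692328696 = 12.3077259136; 12.3077259136 − 0.7712126018 = 11.5365133118
(16×0.7692328696 − 0.7712126018)/(16 − 1) = 0.7691008875

0.769101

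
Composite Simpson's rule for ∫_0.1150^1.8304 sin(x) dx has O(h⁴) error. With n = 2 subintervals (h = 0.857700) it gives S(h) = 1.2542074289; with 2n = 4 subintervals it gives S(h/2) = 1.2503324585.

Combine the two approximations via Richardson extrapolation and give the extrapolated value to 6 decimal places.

Leading term ∝ h^4; use weight 16 = 2^4.
Top: 16(1.2503324585) − (1.2542074289) = 18.7511119071
Denominator 16 − 1 = 15.
Extrapolated: 18.7511119071 / 15 = 1.2500741271
Shift from A(h/2): −0.0002583314.

1.250074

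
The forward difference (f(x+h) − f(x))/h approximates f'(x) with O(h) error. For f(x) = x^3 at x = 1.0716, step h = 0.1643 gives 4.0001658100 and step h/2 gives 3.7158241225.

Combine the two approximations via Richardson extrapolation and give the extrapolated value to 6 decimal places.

Order 1 gives 2^r = 2 and 2^r − 1 = 1.
Top: 2(3.7158241225) − (4.0001658100) = 3.4314824350
3.4314824350 ÷ 1 = 3.4314824350
Gap between inputs: 2.843e-01; correction applied: −0.2843416875.

3.431482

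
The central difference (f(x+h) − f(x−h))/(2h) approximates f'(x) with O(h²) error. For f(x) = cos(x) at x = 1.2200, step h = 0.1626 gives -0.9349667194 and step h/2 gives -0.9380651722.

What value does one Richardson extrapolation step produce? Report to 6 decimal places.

Leading term ∝ h^2; use weight 4 = 2^2.
4*(-0.9380651722) = -3.7522606888; subtract (-0.9349667194) → -2.8172939694
R = (-2.8172939694)/3 = -0.9390979898

-0.939098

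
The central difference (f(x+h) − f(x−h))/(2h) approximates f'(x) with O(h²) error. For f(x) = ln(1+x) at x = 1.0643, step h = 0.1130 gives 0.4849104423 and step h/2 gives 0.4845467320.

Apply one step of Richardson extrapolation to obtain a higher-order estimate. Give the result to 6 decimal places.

Order 2 gives 2^r = 4 and 2^r − 1 = 3.
4×0.4845467320 − 0.4849104423 = 1.4532764857
R = 1.4532764857/3 = 0.4844254952
Shift from A(h/2): −0.0001212368.

0.484425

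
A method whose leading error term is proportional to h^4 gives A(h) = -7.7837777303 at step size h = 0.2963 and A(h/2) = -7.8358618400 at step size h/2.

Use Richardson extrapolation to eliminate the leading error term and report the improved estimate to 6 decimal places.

Order 4 gives 2^r = 16 and 2^r − 1 = 15.
16 × (-7.8358618400) = -125.3737894400; subtract (-7.7837777303) → -117.5900117097
Denominator 16 − 1 = 15.
(16 × (-7.8358618400) − (-7.7837777303))/(16 − 1) = -7.8393341140
Correction |R − A(h/2)| = 3.472e-03; gap |A(h/2) − A(h)| = 5.208e-02.

-7.839334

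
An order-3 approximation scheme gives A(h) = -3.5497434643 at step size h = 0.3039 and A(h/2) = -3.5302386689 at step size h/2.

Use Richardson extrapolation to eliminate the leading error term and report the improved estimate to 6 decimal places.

-3.527452

r = 3, so 2^r = 8.
A(h/2) − A(h) = -3.5302386689 − (-3.5497434643) = 0.0195047954
Divide by 2^3 − 1 = 7: 0.0195047954/7 = 0.0027863993
R = A(h/2) + (A(h/2) − A(h))/7 = -3.5302386689 + 0.0027863993 = -3.5274522696
Gap between inputs: 1.950e-02; correction applied: +0.0027863993.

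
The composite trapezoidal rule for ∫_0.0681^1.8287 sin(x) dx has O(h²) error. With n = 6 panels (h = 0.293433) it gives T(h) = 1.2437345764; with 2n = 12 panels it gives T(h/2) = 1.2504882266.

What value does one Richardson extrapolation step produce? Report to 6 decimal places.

1.252739

Order 2 gives 2^r = 4 and 2^r − 1 = 3.
Top: 4(1.2504882266) − (1.2437345764) = 3.7582183300
3.7582183300 ÷ 3 = 1.2527394433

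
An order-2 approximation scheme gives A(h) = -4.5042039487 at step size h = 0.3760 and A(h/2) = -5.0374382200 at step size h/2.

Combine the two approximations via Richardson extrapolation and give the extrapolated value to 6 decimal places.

The method has order 2: 2^2 = 4.
Difference of the inputs: -5.0374382200 − (-4.5042039487) = -0.5332342713
Correction (A(h/2) − A(h))/(4 − 1) = (-0.5332342713)/3 = -0.1777447571
R = A(h/2) + (A(h/2) − A(h))/3 = -5.0374382200 − 0.1777447571 = -5.2151829771
Correction |R − A(h/2)| = 1.777e-01; gap |A(h/2) − A(h)| = 5.332e-01.

-5.215183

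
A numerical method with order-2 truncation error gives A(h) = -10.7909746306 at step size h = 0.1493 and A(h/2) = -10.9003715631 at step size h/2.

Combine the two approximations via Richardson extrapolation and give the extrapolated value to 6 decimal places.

r = 2, so 2^r = 4.
2^2*A(h/2) = -43.6014862524; minus A(h) gives -32.8105116218.
(-32.8105116218) ÷ 3 = -10.9368372073

-10.936837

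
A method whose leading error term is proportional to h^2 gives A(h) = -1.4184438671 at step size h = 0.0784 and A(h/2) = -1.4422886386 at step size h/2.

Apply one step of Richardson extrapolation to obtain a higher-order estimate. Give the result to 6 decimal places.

The method has order 2: 2^2 = 4.
4·(-1.4422886386) = -5.7691545544; (-5.7691545544) − (-1.4184438671) = -4.3507106873
Divide by 2^2 − 1 = 3.
(-4.3507106873) ÷ 3 = -1.4502368958
Correction |R − A(h/2)| = 7.948e-03; gap |A(h/2) − A(h)| = 2.384e-02.

-1.450237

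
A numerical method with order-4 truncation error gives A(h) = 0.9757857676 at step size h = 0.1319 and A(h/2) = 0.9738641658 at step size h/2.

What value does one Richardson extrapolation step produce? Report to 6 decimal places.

The method has order 4: 2^4 = 16.
16 × 0.9738641658 − 0.9757857676 = 14.6060408852
R = 14.6060408852/15 = 0.9737360590
Shift from A(h/2): −0.0001281068.

0.973736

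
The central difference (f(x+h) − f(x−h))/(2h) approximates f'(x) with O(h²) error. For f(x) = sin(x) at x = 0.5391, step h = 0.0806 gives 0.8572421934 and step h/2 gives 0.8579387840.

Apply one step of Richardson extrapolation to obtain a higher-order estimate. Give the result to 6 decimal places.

0.858171

The method has order 2: 2^2 = 4.
4*0.8579387840 = 3.4317551360; 3.4317551360 − 0.8572421934 = 2.5745129426
2.5745129426 ÷ 3 = 0.8581709809
Gap between inputs: 6.966e-04; correction applied: +0.0002321969.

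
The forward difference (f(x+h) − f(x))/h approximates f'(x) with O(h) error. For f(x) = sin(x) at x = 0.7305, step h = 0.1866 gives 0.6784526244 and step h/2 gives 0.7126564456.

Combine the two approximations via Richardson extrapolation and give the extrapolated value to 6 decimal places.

0.746860

Method order is 1; weight 2^1 = 2.
2^1·A(h/2) = 1.4253128912; minus A(h) gives 0.7468602668.
Divide by 2^1 − 1 = 1.
Extrapolated: 0.7468602668 / 1 = 0.7468602668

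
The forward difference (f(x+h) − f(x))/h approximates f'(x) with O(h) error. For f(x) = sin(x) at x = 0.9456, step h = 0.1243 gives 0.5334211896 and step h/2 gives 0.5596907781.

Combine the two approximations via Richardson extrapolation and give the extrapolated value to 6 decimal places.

0.585960

The method has order 1: 2^1 = 2.
2*0.5596907781 = 1.1193815562; 1.1193815562 − 0.5334211896 = 0.5859603666
R = 0.5859603666/1 = 0.5859603666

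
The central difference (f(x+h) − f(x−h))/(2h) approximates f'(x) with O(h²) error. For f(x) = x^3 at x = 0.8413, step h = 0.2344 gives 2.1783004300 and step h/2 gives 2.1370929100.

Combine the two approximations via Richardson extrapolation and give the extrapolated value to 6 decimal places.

Method order is 2; weight 2^2 = 4.
4×2.1370929100 = 8.5483716400; subtract 2.1783004300 → 6.3700712100
Extrapolated: 6.3700712100 / 3 = 2.1233570700

2.123357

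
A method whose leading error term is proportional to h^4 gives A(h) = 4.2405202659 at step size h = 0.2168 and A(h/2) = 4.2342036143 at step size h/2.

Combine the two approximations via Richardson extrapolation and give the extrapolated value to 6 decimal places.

4.233783

With r = 4 the leading error scales as h^4, so the weight is 2^4 = 16.
Top: 16(4.2342036143) − (4.2405202659) = 63.5067375629
Denominator 16 − 1 = 15.
63.5067375629 ÷ 15 = 4.2337825042
Correction |R − A(h/2)| = 4.211e-04; gap |A(h/2) − A(h)| = 6.317e-03.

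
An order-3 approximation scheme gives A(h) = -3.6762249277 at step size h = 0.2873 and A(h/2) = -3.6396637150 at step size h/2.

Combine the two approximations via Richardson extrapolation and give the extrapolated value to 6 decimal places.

With r = 3 the leading error scales as h^3, so the weight is 2^3 = 8.
Difference of the inputs: -3.6396637150 − (-3.6762249277) = 0.0365612127
Correction (A(h/2) − A(h))/(8 − 1) = 0.0365612127/7 = 0.0052230304
R = -3.6396637150 + 0.0052230304 = -3.6344406846

-3.634441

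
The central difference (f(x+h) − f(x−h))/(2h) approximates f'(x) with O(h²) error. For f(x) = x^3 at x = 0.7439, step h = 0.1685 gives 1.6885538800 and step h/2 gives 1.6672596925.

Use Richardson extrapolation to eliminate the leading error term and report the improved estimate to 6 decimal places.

Order 2 gives 2^r = 4 and 2^r − 1 = 3.
Top: 4(1.6672596925) − (1.6885538800) = 4.9804848900
(4 × 1.6672596925 − 1.6885538800)/(4 − 1) = 1.6601616300

1.660162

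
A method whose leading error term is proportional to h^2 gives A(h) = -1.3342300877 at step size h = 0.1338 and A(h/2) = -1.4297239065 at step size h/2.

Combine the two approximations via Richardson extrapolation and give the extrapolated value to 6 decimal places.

-1.461555

Method order is 2; weight 2^2 = 4.
A(h/2) − A(h) = -1.4297239065 − (-1.3342300877) = -0.0954938188
Correction (A(h/2) − A(h))/(4 − 1) = (-0.0954938188)/3 = -0.0318312729
R = -1.4297239065 − 0.0318312729 = -1.4615551794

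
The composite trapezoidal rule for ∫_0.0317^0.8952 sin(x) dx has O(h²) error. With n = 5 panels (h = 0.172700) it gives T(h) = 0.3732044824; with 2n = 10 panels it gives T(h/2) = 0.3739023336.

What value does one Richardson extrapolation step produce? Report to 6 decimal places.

0.374135

r = 2, so 2^r = 4.
Weighted: 1.4956093344 − 0.3732044824 = 1.1224048520
1.1224048520 ÷ 3 = 0.3741349507
Shift from A(h/2): +0.0002326171.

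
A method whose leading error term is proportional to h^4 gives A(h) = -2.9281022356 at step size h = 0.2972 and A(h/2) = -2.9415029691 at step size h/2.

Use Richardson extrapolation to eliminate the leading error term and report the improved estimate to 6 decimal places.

With r = 4 the leading error scales as h^4, so the weight is 2^4 = 16.
2^4*A(h/2) = -47.0640475056; minus A(h) gives -44.1359452700.
(16*(-2.9415029691) − (-2.9281022356))/(16 − 1) = -2.9423963513

-2.942396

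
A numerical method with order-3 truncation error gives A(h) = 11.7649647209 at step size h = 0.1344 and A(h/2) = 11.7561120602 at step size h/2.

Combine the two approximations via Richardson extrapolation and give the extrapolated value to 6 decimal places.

11.754847

Leading term ∝ h^3; use weight 8 = 2^3.
Top: 8(11.7561120602) − (11.7649647209) = 82.2839317607
Divide by 2^3 − 1 = 7.
Result: 11.7548473944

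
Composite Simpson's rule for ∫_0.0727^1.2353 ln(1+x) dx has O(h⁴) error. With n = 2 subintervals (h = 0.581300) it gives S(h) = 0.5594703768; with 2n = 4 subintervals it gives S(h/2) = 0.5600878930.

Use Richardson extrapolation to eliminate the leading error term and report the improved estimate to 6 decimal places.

0.560129

With r = 4 the leading error scales as h^4, so the weight is 2^4 = 16.
2^4 × A(h/2) = 8.9614062880; minus A(h) gives 8.4019359112.
R = 8.4019359112/15 = 0.5601290607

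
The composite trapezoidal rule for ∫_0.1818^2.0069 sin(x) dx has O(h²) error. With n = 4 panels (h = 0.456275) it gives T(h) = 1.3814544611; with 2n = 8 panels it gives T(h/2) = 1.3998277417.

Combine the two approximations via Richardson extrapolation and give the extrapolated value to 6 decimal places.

1.405952

Error is O(h^2); halving h shrinks it by 2^2 = 4.
Weighted: 5.5993109668 − 1.3814544611 = 4.2178565057
R = 4.2178565057/3 = 1.4059521686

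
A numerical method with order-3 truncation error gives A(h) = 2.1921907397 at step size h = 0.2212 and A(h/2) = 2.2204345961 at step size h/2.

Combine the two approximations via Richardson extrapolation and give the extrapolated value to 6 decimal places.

2.224469

Error is O(h^3); halving h shrinks it by 2^3 = 8.
Numerator 8·A(h/2) − A(h) = 8·2.2204345961 − 2.1921907397 = 15.5712860291
Divide by 2^3 − 1 = 7.
(8·2.2204345961 − 2.1921907397)/(8 − 1) = 2.2244694327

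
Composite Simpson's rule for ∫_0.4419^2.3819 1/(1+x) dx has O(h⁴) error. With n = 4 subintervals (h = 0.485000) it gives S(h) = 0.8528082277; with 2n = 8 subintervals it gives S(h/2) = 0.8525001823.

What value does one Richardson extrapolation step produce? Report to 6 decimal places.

0.852480

r = 4: numerator weight 16, denominator 15.
16×0.8525001823 = 13.6400029168; 13.6400029168 − 0.8528082277 = 12.7871946891
12.7871946891 ÷ 15 = 0.8524796459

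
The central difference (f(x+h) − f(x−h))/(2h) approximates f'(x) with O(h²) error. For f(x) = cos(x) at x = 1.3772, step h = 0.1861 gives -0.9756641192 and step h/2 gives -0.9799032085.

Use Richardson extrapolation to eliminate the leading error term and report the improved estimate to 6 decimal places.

r = 2, so 2^r = 4.
Difference of the inputs: -0.9799032085 − (-0.9756641192) = -0.0042390893
Correction (A(h/2) − A(h))/(4 − 1) = (-0.0042390893)/3 = -0.0014130298
R = A(h/2) + (A(h/2) − A(h))/3 = -0.9799032085 − 0.0014130298 = -0.9813162383
Gap between inputs: 4.239e-03; correction applied: −0.0014130298.

-0.981316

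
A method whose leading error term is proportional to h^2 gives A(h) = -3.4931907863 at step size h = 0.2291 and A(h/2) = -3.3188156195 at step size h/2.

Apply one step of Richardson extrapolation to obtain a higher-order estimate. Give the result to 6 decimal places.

-3.260691

Order 2 gives 2^r = 4 and 2^r − 1 = 3.
2^2*A(h/2) = -13.2752624780; minus A(h) gives -9.7820716917.
R = (-9.7820716917)/3 = -3.2606905639
Gap between inputs: 1.744e-01; correction applied: +0.0581250556.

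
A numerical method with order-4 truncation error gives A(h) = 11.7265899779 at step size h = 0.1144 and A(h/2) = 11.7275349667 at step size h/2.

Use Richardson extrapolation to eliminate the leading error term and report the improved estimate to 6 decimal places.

r = 4: numerator weight 16, denominator 15.
16×11.7275349667 = 187.6405594672; subtract 11.7265899779 → 175.9139694893
175.9139694893 ÷ 15 = 11.7275979660
Gap between inputs: 9.450e-04; correction applied: +0.0000629993.

11.727598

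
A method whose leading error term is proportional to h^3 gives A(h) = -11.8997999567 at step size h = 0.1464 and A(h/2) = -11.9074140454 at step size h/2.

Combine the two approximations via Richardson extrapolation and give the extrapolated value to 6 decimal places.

r = 3: numerator weight 8, denominator 7.
Weighted: (-95.2593123632) − (-11.8997999567) = -83.3595124065
Denominator 8 − 1 = 7.
So the Richardson estimate is -11.9085017724.

-11.908502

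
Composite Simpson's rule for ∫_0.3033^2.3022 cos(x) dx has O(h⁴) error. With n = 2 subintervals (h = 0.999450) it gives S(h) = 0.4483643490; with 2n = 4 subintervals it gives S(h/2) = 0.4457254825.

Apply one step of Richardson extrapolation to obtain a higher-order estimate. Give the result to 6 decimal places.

The method has order 4: 2^4 = 16.
A(h/2) − A(h) = 0.4457254825 − 0.4483643490 = -0.0026388665
Divide by 2^4 − 1 = 15: (-0.0026388665)/15 = -0.0001759244
R = A(h/2) + (A(h/2) − A(h))/15 = 0.4457254825 − 0.0001759244 = 0.4455495581

0.445550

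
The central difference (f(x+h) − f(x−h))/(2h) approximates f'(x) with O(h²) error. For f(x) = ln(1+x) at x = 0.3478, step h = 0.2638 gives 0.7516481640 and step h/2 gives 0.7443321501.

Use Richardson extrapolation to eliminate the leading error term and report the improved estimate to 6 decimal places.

0.741893

r = 2: numerator weight 4, denominator 3.
Weighted: 2.9773286004 − 0.7516481640 = 2.2256804364
R = 2.2256804364/3 = 0.7418934788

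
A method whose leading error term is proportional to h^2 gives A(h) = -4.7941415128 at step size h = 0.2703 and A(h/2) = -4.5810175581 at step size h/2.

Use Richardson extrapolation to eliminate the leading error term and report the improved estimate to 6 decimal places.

Error is O(h^2); halving h shrinks it by 2^2 = 4.
A(h/2) − A(h) = -4.5810175581 − (-4.7941415128) = 0.2131239547
Correction (A(h/2) − A(h))/(4 − 1) = 0.2131239547/3 = 0.0710413182
R = A(h/2) + (A(h/2) − A(h))/3 = -4.5810175581 + 0.0710413182 = -4.5099762399

-4.509976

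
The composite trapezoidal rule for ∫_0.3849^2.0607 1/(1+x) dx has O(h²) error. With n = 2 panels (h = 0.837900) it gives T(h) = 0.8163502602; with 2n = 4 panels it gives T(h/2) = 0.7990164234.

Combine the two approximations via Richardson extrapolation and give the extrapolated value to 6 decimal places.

Order 2 gives 2^r = 4 and 2^r − 1 = 3.
2^2·A(h/2) = 3.1960656936; minus A(h) gives 2.3797154334.
Denominator 4 − 1 = 3.
Result: 0.7932384778
Gap between inputs: 1.733e-02; correction applied: −0.0057779456.

0.793238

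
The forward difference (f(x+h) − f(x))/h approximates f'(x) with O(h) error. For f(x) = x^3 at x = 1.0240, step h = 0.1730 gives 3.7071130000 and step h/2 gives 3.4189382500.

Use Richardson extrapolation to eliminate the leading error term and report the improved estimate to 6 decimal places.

3.130764

The method has order 1: 2^1 = 2.
2^1 × A(h/2) = 6.8378765000; minus A(h) gives 3.1307635000.
Denominator 2 − 1 = 1.
So the Richardson estimate is 3.1307635000.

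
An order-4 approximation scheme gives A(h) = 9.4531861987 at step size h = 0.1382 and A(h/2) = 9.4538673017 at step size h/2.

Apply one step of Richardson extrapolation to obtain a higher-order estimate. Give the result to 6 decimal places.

9.453913

Error is O(h^4); halving h shrinks it by 2^4 = 16.
16*9.4538673017 − 9.4531861987 = 141.8086906285
(16*9.4538673017 − 9.4531861987)/(16 − 1) = 9.4539127086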